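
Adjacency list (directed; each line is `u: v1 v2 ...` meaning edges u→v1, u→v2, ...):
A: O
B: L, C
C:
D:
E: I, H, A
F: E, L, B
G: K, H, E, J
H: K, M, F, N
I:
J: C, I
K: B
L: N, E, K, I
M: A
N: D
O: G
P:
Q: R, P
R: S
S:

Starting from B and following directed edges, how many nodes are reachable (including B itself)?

15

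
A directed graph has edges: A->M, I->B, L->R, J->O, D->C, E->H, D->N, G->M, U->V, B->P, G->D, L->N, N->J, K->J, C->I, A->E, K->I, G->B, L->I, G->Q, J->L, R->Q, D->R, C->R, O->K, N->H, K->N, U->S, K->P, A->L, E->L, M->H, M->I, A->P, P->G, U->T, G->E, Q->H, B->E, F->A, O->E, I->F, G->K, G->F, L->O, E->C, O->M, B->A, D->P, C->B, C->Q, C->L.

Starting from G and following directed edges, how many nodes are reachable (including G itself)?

18

BFS from G visits: G, B, D, E, F, K, M, Q, A, P, C, N, R, H, L, I, J, O
Reachable nodes: 18 of 22 total.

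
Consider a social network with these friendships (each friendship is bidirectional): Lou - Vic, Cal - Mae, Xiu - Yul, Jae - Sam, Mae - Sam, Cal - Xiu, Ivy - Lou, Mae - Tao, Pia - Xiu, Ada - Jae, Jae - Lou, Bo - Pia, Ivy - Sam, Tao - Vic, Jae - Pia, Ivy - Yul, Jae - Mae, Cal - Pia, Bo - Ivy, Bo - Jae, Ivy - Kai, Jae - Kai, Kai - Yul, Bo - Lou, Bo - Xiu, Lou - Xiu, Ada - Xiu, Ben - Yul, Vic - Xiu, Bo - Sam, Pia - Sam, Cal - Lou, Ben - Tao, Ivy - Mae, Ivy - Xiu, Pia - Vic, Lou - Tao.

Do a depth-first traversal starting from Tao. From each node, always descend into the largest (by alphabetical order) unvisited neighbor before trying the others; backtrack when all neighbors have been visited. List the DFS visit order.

Tao → Vic → Xiu → Yul → Kai → Jae → Sam → Pia → Cal → Mae → Ivy → Lou → Bo → Ada → Ben

Visit Tao
Tao → Vic
Vic → Xiu
Xiu → Yul
Yul → Kai
Kai → Jae
Jae → Sam
Sam → Pia
Pia → Cal
Cal → Mae
Mae → Ivy
Ivy → Lou
Lou → Bo
Jae → Ada
Yul → Ben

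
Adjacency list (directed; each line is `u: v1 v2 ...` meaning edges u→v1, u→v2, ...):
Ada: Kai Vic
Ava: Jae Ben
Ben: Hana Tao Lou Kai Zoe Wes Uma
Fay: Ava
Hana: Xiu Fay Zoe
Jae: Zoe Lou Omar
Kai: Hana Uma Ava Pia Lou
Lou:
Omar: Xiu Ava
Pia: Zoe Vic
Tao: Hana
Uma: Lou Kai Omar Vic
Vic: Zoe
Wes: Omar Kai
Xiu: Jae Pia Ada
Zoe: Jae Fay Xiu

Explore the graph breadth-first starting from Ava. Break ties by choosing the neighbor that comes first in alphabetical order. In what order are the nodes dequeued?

Ava → Ben → Jae → Hana → Kai → Lou → Tao → Uma → Wes → Zoe → Omar → Fay → Xiu → Pia → Vic → Ada

Visit Ava; enqueue Ben, Jae → queue [Ben, Jae]
Visit Ben; enqueue Hana, Kai, Lou, Tao, Uma, Wes, Zoe → queue [Jae, Hana, Kai, Lou, Tao, Uma, Wes, Zoe]
Visit Jae; enqueue Omar → queue [Hana, Kai, Lou, Tao, Uma, Wes, Zoe, Omar]
Visit Hana; enqueue Fay, Xiu → queue [Kai, Lou, Tao, Uma, Wes, Zoe, Omar, Fay, Xiu]
Visit Kai; enqueue Pia → queue [Lou, Tao, Uma, Wes, Zoe, Omar, Fay, Xiu, Pia]
Visit Lou → queue [Tao, Uma, Wes, Zoe, Omar, Fay, Xiu, Pia]
Visit Tao → queue [Uma, Wes, Zoe, Omar, Fay, Xiu, Pia]
Visit Uma; enqueue Vic → queue [Wes, Zoe, Omar, Fay, Xiu, Pia, Vic]
Visit Wes → queue [Zoe, Omar, Fay, Xiu, Pia, Vic]
Visit Zoe → queue [Omar, Fay, Xiu, Pia, Vic]
Visit Omar → queue [Fay, Xiu, Pia, Vic]
Visit Fay → queue [Xiu, Pia, Vic]
Visit Xiu; enqueue Ada → queue [Pia, Vic, Ada]
Visit Pia → queue [Vic, Ada]
Visit Vic → queue [Ada]
Visit Ada → queue []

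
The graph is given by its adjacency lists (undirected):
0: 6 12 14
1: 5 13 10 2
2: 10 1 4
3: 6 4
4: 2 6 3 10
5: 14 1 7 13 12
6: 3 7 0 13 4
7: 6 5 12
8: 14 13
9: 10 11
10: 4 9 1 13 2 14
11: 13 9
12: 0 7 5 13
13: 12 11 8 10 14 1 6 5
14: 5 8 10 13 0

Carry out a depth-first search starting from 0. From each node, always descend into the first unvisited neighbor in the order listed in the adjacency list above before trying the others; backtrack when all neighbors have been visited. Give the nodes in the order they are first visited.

Visit 0
0 → 6
6 → 3
3 → 4
4 → 2
2 → 10
10 → 9
9 → 11
11 → 13
13 → 12
12 → 7
7 → 5
5 → 14
14 → 8
5 → 1

0 → 6 → 3 → 4 → 2 → 10 → 9 → 11 → 13 → 12 → 7 → 5 → 14 → 8 → 1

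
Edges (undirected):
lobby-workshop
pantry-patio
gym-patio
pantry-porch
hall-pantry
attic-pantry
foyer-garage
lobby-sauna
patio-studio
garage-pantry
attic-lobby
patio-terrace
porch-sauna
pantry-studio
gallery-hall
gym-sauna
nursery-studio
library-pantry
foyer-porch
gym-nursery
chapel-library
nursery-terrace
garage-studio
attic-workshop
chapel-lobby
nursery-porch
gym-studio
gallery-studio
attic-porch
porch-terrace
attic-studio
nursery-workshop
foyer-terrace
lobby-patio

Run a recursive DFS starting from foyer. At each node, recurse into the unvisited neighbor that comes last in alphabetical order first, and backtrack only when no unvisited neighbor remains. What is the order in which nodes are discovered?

Visit foyer
foyer → terrace
terrace → porch
porch → sauna
sauna → lobby
lobby → workshop
workshop → nursery
nursery → studio
studio → patio
patio → pantry
pantry → library
library → chapel
pantry → hall
hall → gallery
pantry → garage
pantry → attic
patio → gym

foyer → terrace → porch → sauna → lobby → workshop → nursery → studio → patio → pantry → library → chapel → hall → gallery → garage → attic → gym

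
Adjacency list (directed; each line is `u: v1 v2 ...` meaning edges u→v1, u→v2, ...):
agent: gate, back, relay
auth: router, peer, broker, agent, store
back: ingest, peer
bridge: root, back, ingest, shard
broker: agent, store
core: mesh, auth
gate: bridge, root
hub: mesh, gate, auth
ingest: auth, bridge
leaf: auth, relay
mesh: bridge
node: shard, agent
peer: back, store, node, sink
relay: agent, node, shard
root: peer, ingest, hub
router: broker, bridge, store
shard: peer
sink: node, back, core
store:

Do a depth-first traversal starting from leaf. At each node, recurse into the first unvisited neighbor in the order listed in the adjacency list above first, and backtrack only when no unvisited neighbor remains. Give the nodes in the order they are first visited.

leaf auth router broker agent gate bridge root peer back ingest store node shard sink core mesh hub relay

Visit leaf
leaf → auth
auth → router
router → broker
broker → agent
agent → gate
gate → bridge
bridge → root
root → peer
peer → back
back → ingest
peer → store
peer → node
node → shard
peer → sink
sink → core
core → mesh
root → hub
agent → relay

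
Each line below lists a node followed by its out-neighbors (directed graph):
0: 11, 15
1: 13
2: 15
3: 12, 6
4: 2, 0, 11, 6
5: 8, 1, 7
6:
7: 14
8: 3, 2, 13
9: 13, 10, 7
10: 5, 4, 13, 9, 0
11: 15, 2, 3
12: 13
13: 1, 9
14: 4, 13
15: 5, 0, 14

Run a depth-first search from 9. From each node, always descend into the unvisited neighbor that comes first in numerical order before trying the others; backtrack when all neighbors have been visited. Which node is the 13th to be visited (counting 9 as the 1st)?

Visit 9
9 → 7
7 → 14
14 → 4
4 → 0
0 → 11
11 → 2
2 → 15
15 → 5
5 → 1
1 → 13
5 → 8
8 → 3
3 → 6
3 → 12
9 → 10

Visit order: 9, 7, 14, 4, 0, 11, 2, 15, 5, 1, 13, 8, 3, 6, 12, 10

3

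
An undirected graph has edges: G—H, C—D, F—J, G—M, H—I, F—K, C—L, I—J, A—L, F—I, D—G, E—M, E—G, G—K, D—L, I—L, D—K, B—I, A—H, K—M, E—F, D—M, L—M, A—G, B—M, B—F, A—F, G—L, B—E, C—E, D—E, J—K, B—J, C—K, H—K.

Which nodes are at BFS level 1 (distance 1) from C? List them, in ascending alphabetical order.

Level 0: C
Level 1: D, E, K, L
Level 2: A, B, F, G, H, I, J, M

D, E, K, L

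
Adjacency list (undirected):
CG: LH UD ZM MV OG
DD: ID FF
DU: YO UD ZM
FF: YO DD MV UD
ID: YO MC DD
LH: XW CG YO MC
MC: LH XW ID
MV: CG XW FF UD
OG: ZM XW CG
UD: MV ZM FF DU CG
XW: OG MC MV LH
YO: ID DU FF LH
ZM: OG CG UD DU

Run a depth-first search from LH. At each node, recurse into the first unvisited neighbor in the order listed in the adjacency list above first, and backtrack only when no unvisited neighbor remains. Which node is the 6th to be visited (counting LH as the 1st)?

Visit LH
LH → XW
XW → OG
OG → ZM
ZM → CG
CG → UD
UD → MV
MV → FF
FF → YO
YO → ID
ID → MC
ID → DD
YO → DU

Visit order: LH, XW, OG, ZM, CG, UD, MV, FF, YO, ID, MC, DD, DU

UD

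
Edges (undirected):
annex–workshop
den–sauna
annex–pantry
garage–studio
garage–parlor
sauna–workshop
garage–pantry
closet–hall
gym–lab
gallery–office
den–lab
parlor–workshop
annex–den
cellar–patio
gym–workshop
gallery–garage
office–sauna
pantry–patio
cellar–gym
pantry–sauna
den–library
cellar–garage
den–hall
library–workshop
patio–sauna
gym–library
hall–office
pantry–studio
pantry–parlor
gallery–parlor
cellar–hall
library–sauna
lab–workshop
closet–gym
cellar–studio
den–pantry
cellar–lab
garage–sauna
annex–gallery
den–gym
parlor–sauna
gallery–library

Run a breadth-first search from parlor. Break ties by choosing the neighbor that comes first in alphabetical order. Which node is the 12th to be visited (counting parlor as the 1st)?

Visit parlor; enqueue gallery, garage, pantry, sauna, workshop → queue [gallery, garage, pantry, sauna, workshop]
Visit gallery; enqueue annex, library, office → queue [garage, pantry, sauna, workshop, annex, library, office]
Visit garage; enqueue cellar, studio → queue [pantry, sauna, workshop, annex, library, office, cellar, studio]
Visit pantry; enqueue den, patio → queue [sauna, workshop, annex, library, office, cellar, studio, den, patio]
Visit sauna → queue [workshop, annex, library, office, cellar, studio, den, patio]
Visit workshop; enqueue gym, lab → queue [annex, library, office, cellar, studio, den, patio, gym, lab]
Visit annex → queue [library, office, cellar, studio, den, patio, gym, lab]
Visit library → queue [office, cellar, studio, den, patio, gym, lab]
Visit office; enqueue hall → queue [cellar, studio, den, patio, gym, lab, hall]
Visit cellar → queue [studio, den, patio, gym, lab, hall]
Visit studio → queue [den, patio, gym, lab, hall]
Visit den → queue [patio, gym, lab, hall]
Visit patio → queue [gym, lab, hall]
Visit gym; enqueue closet → queue [lab, hall, closet]
Visit lab → queue [hall, closet]
Visit hall → queue [closet]
Visit closet → queue []

Visit order: parlor, gallery, garage, pantry, sauna, workshop, annex, library, office, cellar, studio, den, patio, gym, lab, hall, closet

den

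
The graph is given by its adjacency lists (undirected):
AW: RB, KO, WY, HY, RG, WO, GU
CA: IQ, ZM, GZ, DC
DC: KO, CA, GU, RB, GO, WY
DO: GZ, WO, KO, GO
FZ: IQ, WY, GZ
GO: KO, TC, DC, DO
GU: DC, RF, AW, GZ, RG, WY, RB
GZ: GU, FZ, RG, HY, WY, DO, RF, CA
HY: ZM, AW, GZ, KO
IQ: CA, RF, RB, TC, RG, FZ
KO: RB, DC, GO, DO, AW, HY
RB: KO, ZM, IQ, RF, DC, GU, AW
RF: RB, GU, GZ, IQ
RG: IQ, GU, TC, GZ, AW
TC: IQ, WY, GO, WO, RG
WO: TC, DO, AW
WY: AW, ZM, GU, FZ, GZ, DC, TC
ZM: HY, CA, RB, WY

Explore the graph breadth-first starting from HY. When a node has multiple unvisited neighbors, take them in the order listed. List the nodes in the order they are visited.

HY ZM AW GZ KO CA RB WY RG WO GU FZ DO RF DC GO IQ TC

Visit HY; enqueue ZM, AW, GZ, KO → queue [ZM, AW, GZ, KO]
Visit ZM; enqueue CA, RB, WY → queue [AW, GZ, KO, CA, RB, WY]
Visit AW; enqueue RG, WO, GU → queue [GZ, KO, CA, RB, WY, RG, WO, GU]
Visit GZ; enqueue FZ, DO, RF → queue [KO, CA, RB, WY, RG, WO, GU, FZ, DO, RF]
Visit KO; enqueue DC, GO → queue [CA, RB, WY, RG, WO, GU, FZ, DO, RF, DC, GO]
Visit CA; enqueue IQ → queue [RB, WY, RG, WO, GU, FZ, DO, RF, DC, GO, IQ]
Visit RB → queue [WY, RG, WO, GU, FZ, DO, RF, DC, GO, IQ]
Visit WY; enqueue TC → queue [RG, WO, GU, FZ, DO, RF, DC, GO, IQ, TC]
Visit RG → queue [WO, GU, FZ, DO, RF, DC, GO, IQ, TC]
Visit WO → queue [GU, FZ, DO, RF, DC, GO, IQ, TC]
Visit GU → queue [FZ, DO, RF, DC, GO, IQ, TC]
Visit FZ → queue [DO, RF, DC, GO, IQ, TC]
Visit DO → queue [RF, DC, GO, IQ, TC]
Visit RF → queue [DC, GO, IQ, TC]
Visit DC → queue [GO, IQ, TC]
Visit GO → queue [IQ, TC]
Visit IQ → queue [TC]
Visit TC → queue []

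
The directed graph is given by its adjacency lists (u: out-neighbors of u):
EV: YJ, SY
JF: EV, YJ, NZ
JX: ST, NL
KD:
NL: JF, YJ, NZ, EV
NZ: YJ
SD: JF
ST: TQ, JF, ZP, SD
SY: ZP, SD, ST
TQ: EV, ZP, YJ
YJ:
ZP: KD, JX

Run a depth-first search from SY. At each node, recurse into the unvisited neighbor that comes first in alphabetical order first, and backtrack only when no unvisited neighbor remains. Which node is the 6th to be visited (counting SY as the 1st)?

NZ

Visit SY
SY → SD
SD → JF
JF → EV
EV → YJ
JF → NZ
SY → ST
ST → TQ
TQ → ZP
ZP → JX
JX → NL
ZP → KD

Visit order: SY, SD, JF, EV, YJ, NZ, ST, TQ, ZP, JX, NL, KD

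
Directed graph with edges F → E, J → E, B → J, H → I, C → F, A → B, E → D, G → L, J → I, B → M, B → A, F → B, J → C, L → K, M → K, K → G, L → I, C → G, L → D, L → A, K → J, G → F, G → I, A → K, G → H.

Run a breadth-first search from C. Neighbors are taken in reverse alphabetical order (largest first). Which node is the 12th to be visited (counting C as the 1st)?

M

Visit C; enqueue G, F → queue [G, F]
Visit G; enqueue L, I, H → queue [F, L, I, H]
Visit F; enqueue E, B → queue [L, I, H, E, B]
Visit L; enqueue K, D, A → queue [I, H, E, B, K, D, A]
Visit I → queue [H, E, B, K, D, A]
Visit H → queue [E, B, K, D, A]
Visit E → queue [B, K, D, A]
Visit B; enqueue M, J → queue [K, D, A, M, J]
Visit K → queue [D, A, M, J]
Visit D → queue [A, M, J]
Visit A → queue [M, J]
Visit M → queue [J]
Visit J → queue []

Visit order: C, G, F, L, I, H, E, B, K, D, A, M, J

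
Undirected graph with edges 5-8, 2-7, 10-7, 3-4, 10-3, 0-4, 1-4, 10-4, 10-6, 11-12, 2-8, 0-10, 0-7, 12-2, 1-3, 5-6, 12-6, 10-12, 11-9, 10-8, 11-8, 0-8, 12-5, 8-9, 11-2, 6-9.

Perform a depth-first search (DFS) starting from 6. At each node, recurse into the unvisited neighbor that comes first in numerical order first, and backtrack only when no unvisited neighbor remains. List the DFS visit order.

Visit 6
6 → 5
5 → 8
8 → 0
0 → 4
4 → 1
1 → 3
3 → 10
10 → 7
7 → 2
2 → 11
11 → 9
11 → 12

6, 5, 8, 0, 4, 1, 3, 10, 7, 2, 11, 9, 12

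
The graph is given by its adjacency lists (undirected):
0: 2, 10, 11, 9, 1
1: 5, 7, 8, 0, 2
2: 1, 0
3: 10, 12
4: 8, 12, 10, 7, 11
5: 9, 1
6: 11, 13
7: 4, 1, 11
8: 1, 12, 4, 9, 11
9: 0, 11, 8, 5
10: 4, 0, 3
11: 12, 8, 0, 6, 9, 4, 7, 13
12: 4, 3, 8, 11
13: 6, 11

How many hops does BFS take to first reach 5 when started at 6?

Level 0: 6
Level 1: 11, 13
Level 2: 0, 4, 7, 8, 9, 12
Level 3: 1, 2, 3, 5, 10
5 first appears at level 3.

3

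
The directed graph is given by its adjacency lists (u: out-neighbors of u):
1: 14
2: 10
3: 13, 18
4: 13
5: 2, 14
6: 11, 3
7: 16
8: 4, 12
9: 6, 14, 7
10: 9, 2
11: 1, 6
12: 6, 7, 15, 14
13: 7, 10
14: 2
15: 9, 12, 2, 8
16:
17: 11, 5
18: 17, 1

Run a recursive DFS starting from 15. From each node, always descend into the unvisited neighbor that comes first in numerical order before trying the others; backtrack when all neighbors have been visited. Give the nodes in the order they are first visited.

15, 2, 10, 9, 6, 3, 13, 7, 16, 18, 1, 14, 17, 5, 11, 8, 4, 12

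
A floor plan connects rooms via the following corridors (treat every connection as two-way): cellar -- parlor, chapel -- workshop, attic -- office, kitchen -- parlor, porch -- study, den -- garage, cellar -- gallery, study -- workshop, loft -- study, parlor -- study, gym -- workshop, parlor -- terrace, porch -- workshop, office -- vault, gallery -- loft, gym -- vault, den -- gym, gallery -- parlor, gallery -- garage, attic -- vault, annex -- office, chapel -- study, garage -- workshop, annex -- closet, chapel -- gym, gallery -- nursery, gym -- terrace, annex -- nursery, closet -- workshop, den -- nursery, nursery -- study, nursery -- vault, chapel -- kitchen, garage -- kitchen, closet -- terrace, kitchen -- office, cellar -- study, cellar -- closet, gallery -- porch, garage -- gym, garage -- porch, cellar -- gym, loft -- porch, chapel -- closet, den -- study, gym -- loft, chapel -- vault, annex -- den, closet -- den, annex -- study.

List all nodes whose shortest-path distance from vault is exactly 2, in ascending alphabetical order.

Level 0: vault
Level 1: attic, chapel, gym, nursery, office
Level 2: annex, cellar, closet, den, gallery, garage, kitchen, loft, study, terrace, workshop
Level 3: parlor, porch

annex, cellar, closet, den, gallery, garage, kitchen, loft, study, terrace, workshop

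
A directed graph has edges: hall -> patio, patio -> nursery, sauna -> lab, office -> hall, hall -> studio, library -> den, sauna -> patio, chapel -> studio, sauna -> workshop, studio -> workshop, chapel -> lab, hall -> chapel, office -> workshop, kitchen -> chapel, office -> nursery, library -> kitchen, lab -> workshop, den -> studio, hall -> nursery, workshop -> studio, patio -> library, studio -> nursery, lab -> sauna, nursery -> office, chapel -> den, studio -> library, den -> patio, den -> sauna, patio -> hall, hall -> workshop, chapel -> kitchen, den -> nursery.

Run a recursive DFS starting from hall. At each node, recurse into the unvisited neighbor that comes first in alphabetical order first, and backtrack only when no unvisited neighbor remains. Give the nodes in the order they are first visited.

hall -> chapel -> den -> nursery -> office -> workshop -> studio -> library -> kitchen -> patio -> sauna -> lab

Visit hall
hall → chapel
chapel → den
den → nursery
nursery → office
office → workshop
workshop → studio
studio → library
library → kitchen
den → patio
den → sauna
sauna → lab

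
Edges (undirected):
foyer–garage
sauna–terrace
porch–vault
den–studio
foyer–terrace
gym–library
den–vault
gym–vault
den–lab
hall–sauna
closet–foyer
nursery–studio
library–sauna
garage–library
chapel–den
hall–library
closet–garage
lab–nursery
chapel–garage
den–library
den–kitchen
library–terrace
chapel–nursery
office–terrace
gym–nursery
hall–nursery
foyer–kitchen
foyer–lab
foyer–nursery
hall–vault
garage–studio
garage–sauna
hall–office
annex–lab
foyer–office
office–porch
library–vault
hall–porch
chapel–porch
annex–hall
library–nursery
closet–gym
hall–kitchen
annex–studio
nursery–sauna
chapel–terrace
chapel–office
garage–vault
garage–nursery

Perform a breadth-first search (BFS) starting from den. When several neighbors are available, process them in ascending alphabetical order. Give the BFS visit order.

den, chapel, kitchen, lab, library, studio, vault, garage, nursery, office, porch, terrace, foyer, hall, annex, gym, sauna, closet

Visit den; enqueue chapel, kitchen, lab, library, studio, vault → queue [chapel, kitchen, lab, library, studio, vault]
Visit chapel; enqueue garage, nursery, office, porch, terrace → queue [kitchen, lab, library, studio, vault, garage, nursery, office, porch, terrace]
Visit kitchen; enqueue foyer, hall → queue [lab, library, studio, vault, garage, nursery, office, porch, terrace, foyer, hall]
Visit lab; enqueue annex → queue [library, studio, vault, garage, nursery, office, porch, terrace, foyer, hall, annex]
Visit library; enqueue gym, sauna → queue [studio, vault, garage, nursery, office, porch, terrace, foyer, hall, annex, gym, sauna]
Visit studio → queue [vault, garage, nursery, office, porch, terrace, foyer, hall, annex, gym, sauna]
Visit vault → queue [garage, nursery, office, porch, terrace, foyer, hall, annex, gym, sauna]
Visit garage; enqueue closet → queue [nursery, office, porch, terrace, foyer, hall, annex, gym, sauna, closet]
Visit nursery → queue [office, porch, terrace, foyer, hall, annex, gym, sauna, closet]
Visit office → queue [porch, terrace, foyer, hall, annex, gym, sauna, closet]
Visit porch → queue [terrace, foyer, hall, annex, gym, sauna, closet]
Visit terrace → queue [foyer, hall, annex, gym, sauna, closet]
Visit foyer → queue [hall, annex, gym, sauna, closet]
Visit hall → queue [annex, gym, sauna, closet]
Visit annex → queue [gym, sauna, closet]
Visit gym → queue [sauna, closet]
Visit sauna → queue [closet]
Visit closet → queue []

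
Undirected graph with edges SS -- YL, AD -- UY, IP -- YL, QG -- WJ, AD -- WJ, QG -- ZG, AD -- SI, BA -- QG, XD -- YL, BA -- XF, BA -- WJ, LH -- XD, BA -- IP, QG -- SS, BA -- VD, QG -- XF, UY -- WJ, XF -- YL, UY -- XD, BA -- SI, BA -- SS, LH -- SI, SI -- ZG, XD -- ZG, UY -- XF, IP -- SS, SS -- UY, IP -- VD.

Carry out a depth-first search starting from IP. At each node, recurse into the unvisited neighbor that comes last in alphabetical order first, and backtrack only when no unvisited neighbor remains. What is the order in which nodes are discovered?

IP -> YL -> XF -> UY -> XD -> ZG -> SI -> LH -> BA -> WJ -> QG -> SS -> AD -> VD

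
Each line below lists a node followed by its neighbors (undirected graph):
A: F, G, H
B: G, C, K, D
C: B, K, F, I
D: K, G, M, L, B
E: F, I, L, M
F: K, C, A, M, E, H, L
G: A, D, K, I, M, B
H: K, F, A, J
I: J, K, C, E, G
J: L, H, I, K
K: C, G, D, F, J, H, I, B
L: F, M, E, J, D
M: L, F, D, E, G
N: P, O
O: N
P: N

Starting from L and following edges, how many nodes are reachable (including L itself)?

13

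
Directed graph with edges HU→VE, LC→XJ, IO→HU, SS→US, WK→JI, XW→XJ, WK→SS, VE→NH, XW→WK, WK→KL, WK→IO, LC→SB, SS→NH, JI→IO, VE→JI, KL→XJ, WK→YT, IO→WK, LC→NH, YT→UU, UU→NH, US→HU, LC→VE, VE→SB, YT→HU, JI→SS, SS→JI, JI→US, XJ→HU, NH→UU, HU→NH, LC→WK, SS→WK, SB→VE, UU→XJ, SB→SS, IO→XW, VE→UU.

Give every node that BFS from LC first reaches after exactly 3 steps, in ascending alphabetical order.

Level 0: LC
Level 1: NH, SB, VE, WK, XJ
Level 2: HU, IO, JI, KL, SS, UU, YT
Level 3: US, XW

US, XW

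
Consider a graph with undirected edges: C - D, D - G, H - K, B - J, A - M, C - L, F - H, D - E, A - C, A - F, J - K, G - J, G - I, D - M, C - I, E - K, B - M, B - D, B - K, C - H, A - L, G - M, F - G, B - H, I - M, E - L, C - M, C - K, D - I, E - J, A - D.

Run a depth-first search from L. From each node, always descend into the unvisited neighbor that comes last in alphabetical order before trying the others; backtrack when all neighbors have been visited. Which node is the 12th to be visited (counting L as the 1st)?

A

Visit L
L → E
E → K
K → J
J → G
G → M
M → I
I → D
D → C
C → H
H → F
F → A
H → B

Visit order: L, E, K, J, G, M, I, D, C, H, F, A, B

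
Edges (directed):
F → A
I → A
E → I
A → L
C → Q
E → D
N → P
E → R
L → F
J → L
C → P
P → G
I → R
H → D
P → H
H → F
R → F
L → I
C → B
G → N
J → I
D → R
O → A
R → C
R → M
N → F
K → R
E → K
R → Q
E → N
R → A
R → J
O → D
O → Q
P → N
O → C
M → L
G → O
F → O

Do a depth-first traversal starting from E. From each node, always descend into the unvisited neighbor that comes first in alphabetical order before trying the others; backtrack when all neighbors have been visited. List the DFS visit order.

Visit E
E → D
D → R
R → A
A → L
L → F
F → O
O → C
C → B
C → P
P → G
G → N
P → H
C → Q
L → I
R → J
R → M
E → K

E, D, R, A, L, F, O, C, B, P, G, N, H, Q, I, J, M, K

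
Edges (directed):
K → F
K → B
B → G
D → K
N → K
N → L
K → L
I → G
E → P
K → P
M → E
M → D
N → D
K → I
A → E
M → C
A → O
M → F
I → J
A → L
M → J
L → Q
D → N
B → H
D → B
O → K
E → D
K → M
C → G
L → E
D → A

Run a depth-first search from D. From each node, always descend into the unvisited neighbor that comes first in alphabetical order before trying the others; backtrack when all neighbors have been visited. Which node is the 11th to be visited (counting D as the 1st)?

Visit D
D → A
A → E
E → P
A → L
L → Q
A → O
O → K
K → B
B → G
B → H
K → F
K → I
I → J
K → M
M → C
D → N

Visit order: D, A, E, P, L, Q, O, K, B, G, H, F, I, J, M, C, N

H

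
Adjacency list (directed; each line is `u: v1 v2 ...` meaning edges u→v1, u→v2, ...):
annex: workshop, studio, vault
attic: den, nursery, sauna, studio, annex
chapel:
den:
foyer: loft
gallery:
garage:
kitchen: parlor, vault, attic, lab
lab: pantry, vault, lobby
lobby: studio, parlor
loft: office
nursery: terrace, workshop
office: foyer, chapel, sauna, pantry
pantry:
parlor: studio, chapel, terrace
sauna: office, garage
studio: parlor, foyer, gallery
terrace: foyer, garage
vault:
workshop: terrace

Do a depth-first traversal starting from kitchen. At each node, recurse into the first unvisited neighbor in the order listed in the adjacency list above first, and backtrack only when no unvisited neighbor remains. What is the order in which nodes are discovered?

Visit kitchen
kitchen → parlor
parlor → studio
studio → foyer
foyer → loft
loft → office
office → chapel
office → sauna
sauna → garage
office → pantry
studio → gallery
parlor → terrace
kitchen → vault
kitchen → attic
attic → den
attic → nursery
nursery → workshop
attic → annex
kitchen → lab
lab → lobby

kitchen, parlor, studio, foyer, loft, office, chapel, sauna, garage, pantry, gallery, terrace, vault, attic, den, nursery, workshop, annex, lab, lobby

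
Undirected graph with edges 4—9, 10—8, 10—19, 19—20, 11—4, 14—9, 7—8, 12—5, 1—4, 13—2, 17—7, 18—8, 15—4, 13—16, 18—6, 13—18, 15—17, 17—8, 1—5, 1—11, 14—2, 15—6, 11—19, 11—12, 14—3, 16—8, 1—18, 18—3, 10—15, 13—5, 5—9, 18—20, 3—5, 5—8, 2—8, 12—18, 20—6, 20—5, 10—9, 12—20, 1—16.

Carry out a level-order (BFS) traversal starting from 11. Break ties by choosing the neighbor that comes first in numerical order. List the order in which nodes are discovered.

Visit 11; enqueue 1, 4, 12, 19 → queue [1, 4, 12, 19]
Visit 1; enqueue 5, 16, 18 → queue [4, 12, 19, 5, 16, 18]
Visit 4; enqueue 9, 15 → queue [12, 19, 5, 16, 18, 9, 15]
Visit 12; enqueue 20 → queue [19, 5, 16, 18, 9, 15, 20]
Visit 19; enqueue 10 → queue [5, 16, 18, 9, 15, 20, 10]
Visit 5; enqueue 3, 8, 13 → queue [16, 18, 9, 15, 20, 10, 3, 8, 13]
Visit 16 → queue [18, 9, 15, 20, 10, 3, 8, 13]
Visit 18; enqueue 6 → queue [9, 15, 20, 10, 3, 8, 13, 6]
Visit 9; enqueue 14 → queue [15, 20, 10, 3, 8, 13, 6, 14]
Visit 15; enqueue 17 → queue [20, 10, 3, 8, 13, 6, 14, 17]
Visit 20 → queue [10, 3, 8, 13, 6, 14, 17]
Visit 10 → queue [3, 8, 13, 6, 14, 17]
Visit 3 → queue [8, 13, 6, 14, 17]
Visit 8; enqueue 2, 7 → queue [13, 6, 14, 17, 2, 7]
Visit 13 → queue [6, 14, 17, 2, 7]
Visit 6 → queue [14, 17, 2, 7]
Visit 14 → queue [17, 2, 7]
Visit 17 → queue [2, 7]
Visit 2 → queue [7]
Visit 7 → queue []

11, 1, 4, 12, 19, 5, 16, 18, 9, 15, 20, 10, 3, 8, 13, 6, 14, 17, 2, 7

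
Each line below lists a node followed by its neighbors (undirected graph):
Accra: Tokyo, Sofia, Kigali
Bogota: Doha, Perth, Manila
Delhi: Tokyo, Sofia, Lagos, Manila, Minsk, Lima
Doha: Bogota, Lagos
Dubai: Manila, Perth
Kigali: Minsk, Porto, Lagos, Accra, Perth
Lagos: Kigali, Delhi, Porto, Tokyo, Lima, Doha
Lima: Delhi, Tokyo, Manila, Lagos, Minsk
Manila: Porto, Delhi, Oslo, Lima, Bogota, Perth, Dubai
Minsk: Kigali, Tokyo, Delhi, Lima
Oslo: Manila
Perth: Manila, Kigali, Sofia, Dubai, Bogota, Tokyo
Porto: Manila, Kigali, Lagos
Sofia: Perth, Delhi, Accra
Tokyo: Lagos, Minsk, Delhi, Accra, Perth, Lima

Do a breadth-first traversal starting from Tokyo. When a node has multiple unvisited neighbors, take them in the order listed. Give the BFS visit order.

Tokyo, Lagos, Minsk, Delhi, Accra, Perth, Lima, Kigali, Porto, Doha, Sofia, Manila, Dubai, Bogota, Oslo

Visit Tokyo; enqueue Lagos, Minsk, Delhi, Accra, Perth, Lima → queue [Lagos, Minsk, Delhi, Accra, Perth, Lima]
Visit Lagos; enqueue Kigali, Porto, Doha → queue [Minsk, Delhi, Accra, Perth, Lima, Kigali, Porto, Doha]
Visit Minsk → queue [Delhi, Accra, Perth, Lima, Kigali, Porto, Doha]
Visit Delhi; enqueue Sofia, Manila → queue [Accra, Perth, Lima, Kigali, Porto, Doha, Sofia, Manila]
Visit Accra → queue [Perth, Lima, Kigali, Porto, Doha, Sofia, Manila]
Visit Perth; enqueue Dubai, Bogota → queue [Lima, Kigali, Porto, Doha, Sofia, Manila, Dubai, Bogota]
Visit Lima → queue [Kigali, Porto, Doha, Sofia, Manila, Dubai, Bogota]
Visit Kigali → queue [Porto, Doha, Sofia, Manila, Dubai, Bogota]
Visit Porto → queue [Doha, Sofia, Manila, Dubai, Bogota]
Visit Doha → queue [Sofia, Manila, Dubai, Bogota]
Visit Sofia → queue [Manila, Dubai, Bogota]
Visit Manila; enqueue Oslo → queue [Dubai, Bogota, Oslo]
Visit Dubai → queue [Bogota, Oslo]
Visit Bogota → queue [Oslo]
Visit Oslo → queue []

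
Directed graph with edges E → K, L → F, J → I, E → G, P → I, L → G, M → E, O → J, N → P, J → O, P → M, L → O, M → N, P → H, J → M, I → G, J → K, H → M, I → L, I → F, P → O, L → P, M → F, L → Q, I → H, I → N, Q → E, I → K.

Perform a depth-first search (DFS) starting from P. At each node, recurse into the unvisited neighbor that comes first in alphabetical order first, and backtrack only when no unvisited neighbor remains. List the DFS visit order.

Visit P
P → H
H → M
M → E
E → G
E → K
M → F
M → N
P → I
I → L
L → O
O → J
L → Q

P, H, M, E, G, K, F, N, I, L, O, J, Q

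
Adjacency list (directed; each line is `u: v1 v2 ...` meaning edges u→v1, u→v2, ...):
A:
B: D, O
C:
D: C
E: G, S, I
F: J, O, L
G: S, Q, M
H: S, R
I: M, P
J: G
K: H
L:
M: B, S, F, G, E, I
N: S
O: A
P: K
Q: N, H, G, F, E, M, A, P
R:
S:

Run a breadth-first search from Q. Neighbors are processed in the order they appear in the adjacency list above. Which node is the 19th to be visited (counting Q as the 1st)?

Visit Q; enqueue N, H, G, F, E, M, A, P → queue [N, H, G, F, E, M, A, P]
Visit N; enqueue S → queue [H, G, F, E, M, A, P, S]
Visit H; enqueue R → queue [G, F, E, M, A, P, S, R]
Visit G → queue [F, E, M, A, P, S, R]
Visit F; enqueue J, O, L → queue [E, M, A, P, S, R, J, O, L]
Visit E; enqueue I → queue [M, A, P, S, R, J, O, L, I]
Visit M; enqueue B → queue [A, P, S, R, J, O, L, I, B]
Visit A → queue [P, S, R, J, O, L, I, B]
Visit P; enqueue K → queue [S, R, J, O, L, I, B, K]
Visit S → queue [R, J, O, L, I, B, K]
Visit R → queue [J, O, L, I, B, K]
Visit J → queue [O, L, I, B, K]
Visit O → queue [L, I, B, K]
Visit L → queue [I, B, K]
Visit I → queue [B, K]
Visit B; enqueue D → queue [K, D]
Visit K → queue [D]
Visit D; enqueue C → queue [C]
Visit C → queue []

Visit order: Q, N, H, G, F, E, M, A, P, S, R, J, O, L, I, B, K, D, C

C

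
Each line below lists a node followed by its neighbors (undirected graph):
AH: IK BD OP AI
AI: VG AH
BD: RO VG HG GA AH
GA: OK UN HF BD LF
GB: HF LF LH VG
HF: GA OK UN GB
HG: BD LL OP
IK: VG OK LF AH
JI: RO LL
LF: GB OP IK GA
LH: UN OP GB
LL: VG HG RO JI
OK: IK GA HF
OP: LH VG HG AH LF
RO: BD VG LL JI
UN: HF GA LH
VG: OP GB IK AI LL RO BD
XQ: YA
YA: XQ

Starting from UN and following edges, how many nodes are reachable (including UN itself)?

BFS from UN visits: UN, GA, HF, LH, BD, LF, OK, GB, OP, AH, HG, RO, VG, IK, AI, LL, JI
Reachable nodes: 17 of 19 total.

17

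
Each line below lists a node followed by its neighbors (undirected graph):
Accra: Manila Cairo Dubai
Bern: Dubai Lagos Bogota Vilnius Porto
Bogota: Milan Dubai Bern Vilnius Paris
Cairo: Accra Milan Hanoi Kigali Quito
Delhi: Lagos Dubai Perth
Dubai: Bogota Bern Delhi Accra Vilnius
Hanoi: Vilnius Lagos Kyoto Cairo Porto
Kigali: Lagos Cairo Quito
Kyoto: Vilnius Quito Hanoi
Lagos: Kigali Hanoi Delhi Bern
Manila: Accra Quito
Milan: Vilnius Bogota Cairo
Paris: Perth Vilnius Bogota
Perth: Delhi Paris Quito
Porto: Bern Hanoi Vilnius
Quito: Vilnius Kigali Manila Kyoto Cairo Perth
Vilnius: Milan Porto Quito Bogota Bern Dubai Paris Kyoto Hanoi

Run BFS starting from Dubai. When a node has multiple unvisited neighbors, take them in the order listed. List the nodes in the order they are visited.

Dubai -> Bogota -> Bern -> Delhi -> Accra -> Vilnius -> Milan -> Paris -> Lagos -> Porto -> Perth -> Manila -> Cairo -> Quito -> Kyoto -> Hanoi -> Kigali

Visit Dubai; enqueue Bogota, Bern, Delhi, Accra, Vilnius → queue [Bogota, Bern, Delhi, Accra, Vilnius]
Visit Bogota; enqueue Milan, Paris → queue [Bern, Delhi, Accra, Vilnius, Milan, Paris]
Visit Bern; enqueue Lagos, Porto → queue [Delhi, Accra, Vilnius, Milan, Paris, Lagos, Porto]
Visit Delhi; enqueue Perth → queue [Accra, Vilnius, Milan, Paris, Lagos, Porto, Perth]
Visit Accra; enqueue Manila, Cairo → queue [Vilnius, Milan, Paris, Lagos, Porto, Perth, Manila, Cairo]
Visit Vilnius; enqueue Quito, Kyoto, Hanoi → queue [Milan, Paris, Lagos, Porto, Perth, Manila, Cairo, Quito, Kyoto, Hanoi]
Visit Milan → queue [Paris, Lagos, Porto, Perth, Manila, Cairo, Quito, Kyoto, Hanoi]
Visit Paris → queue [Lagos, Porto, Perth, Manila, Cairo, Quito, Kyoto, Hanoi]
Visit Lagos; enqueue Kigali → queue [Porto, Perth, Manila, Cairo, Quito, Kyoto, Hanoi, Kigali]
Visit Porto → queue [Perth, Manila, Cairo, Quito, Kyoto, Hanoi, Kigali]
Visit Perth → queue [Manila, Cairo, Quito, Kyoto, Hanoi, Kigali]
Visit Manila → queue [Cairo, Quito, Kyoto, Hanoi, Kigali]
Visit Cairo → queue [Quito, Kyoto, Hanoi, Kigali]
Visit Quito → queue [Kyoto, Hanoi, Kigali]
Visit Kyoto → queue [Hanoi, Kigali]
Visit Hanoi → queue [Kigali]
Visit Kigali → queue []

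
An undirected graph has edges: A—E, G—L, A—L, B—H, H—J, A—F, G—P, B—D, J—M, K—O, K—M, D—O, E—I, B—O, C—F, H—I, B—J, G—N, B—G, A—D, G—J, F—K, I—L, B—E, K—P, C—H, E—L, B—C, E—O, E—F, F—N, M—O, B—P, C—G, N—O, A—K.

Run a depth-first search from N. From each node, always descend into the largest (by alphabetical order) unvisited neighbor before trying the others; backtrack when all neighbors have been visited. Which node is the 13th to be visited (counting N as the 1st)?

F

Visit N
N → O
O → M
M → K
K → P
P → G
G → L
L → I
I → H
H → J
J → B
B → E
E → F
F → C
F → A
A → D

Visit order: N, O, M, K, P, G, L, I, H, J, B, E, F, C, A, D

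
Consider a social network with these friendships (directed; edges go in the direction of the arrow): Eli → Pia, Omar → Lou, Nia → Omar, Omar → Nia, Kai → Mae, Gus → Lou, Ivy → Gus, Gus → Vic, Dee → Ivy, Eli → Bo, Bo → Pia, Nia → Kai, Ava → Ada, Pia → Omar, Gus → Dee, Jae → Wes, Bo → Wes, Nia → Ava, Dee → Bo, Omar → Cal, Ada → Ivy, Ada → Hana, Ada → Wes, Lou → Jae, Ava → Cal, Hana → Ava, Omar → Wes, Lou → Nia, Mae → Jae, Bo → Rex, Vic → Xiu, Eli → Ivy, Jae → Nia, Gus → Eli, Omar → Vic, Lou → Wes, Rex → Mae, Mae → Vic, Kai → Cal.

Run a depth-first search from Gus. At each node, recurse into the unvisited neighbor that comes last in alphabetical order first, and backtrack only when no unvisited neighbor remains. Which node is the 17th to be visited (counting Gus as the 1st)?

Visit Gus
Gus → Vic
Vic → Xiu
Gus → Lou
Lou → Wes
Lou → Nia
Nia → Omar
Omar → Cal
Nia → Kai
Kai → Mae
Mae → Jae
Nia → Ava
Ava → Ada
Ada → Ivy
Ada → Hana
Gus → Eli
Eli → Pia
Eli → Bo
Bo → Rex
Gus → Dee

Visit order: Gus, Vic, Xiu, Lou, Wes, Nia, Omar, Cal, Kai, Mae, Jae, Ava, Ada, Ivy, Hana, Eli, Pia, Bo, Rex, Dee

Pia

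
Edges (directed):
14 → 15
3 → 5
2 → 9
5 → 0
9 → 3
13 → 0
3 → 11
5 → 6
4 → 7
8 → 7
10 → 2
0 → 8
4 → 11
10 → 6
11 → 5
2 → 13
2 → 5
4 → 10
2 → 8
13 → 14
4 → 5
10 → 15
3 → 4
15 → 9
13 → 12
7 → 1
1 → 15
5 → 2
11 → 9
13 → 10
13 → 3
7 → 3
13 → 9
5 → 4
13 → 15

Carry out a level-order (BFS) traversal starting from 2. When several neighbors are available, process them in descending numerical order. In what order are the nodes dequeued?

2 -> 13 -> 9 -> 8 -> 5 -> 15 -> 14 -> 12 -> 10 -> 3 -> 0 -> 7 -> 6 -> 4 -> 11 -> 1

Visit 2; enqueue 13, 9, 8, 5 → queue [13, 9, 8, 5]
Visit 13; enqueue 15, 14, 12, 10, 3, 0 → queue [9, 8, 5, 15, 14, 12, 10, 3, 0]
Visit 9 → queue [8, 5, 15, 14, 12, 10, 3, 0]
Visit 8; enqueue 7 → queue [5, 15, 14, 12, 10, 3, 0, 7]
Visit 5; enqueue 6, 4 → queue [15, 14, 12, 10, 3, 0, 7, 6, 4]
Visit 15 → queue [14, 12, 10, 3, 0, 7, 6, 4]
Visit 14 → queue [12, 10, 3, 0, 7, 6, 4]
Visit 12 → queue [10, 3, 0, 7, 6, 4]
Visit 10 → queue [3, 0, 7, 6, 4]
Visit 3; enqueue 11 → queue [0, 7, 6, 4, 11]
Visit 0 → queue [7, 6, 4, 11]
Visit 7; enqueue 1 → queue [6, 4, 11, 1]
Visit 6 → queue [4, 11, 1]
Visit 4 → queue [11, 1]
Visit 11 → queue [1]
Visit 1 → queue []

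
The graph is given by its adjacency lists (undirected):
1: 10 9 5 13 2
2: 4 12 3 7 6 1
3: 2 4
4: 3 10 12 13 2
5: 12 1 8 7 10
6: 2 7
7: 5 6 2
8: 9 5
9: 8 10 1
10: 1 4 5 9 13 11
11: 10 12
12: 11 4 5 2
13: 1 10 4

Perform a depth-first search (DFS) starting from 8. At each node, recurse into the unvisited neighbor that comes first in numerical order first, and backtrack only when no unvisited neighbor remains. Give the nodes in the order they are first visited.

8 → 5 → 1 → 2 → 3 → 4 → 10 → 9 → 11 → 12 → 13 → 6 → 7

Visit 8
8 → 5
5 → 1
1 → 2
2 → 3
3 → 4
4 → 10
10 → 9
10 → 11
11 → 12
10 → 13
2 → 6
6 → 7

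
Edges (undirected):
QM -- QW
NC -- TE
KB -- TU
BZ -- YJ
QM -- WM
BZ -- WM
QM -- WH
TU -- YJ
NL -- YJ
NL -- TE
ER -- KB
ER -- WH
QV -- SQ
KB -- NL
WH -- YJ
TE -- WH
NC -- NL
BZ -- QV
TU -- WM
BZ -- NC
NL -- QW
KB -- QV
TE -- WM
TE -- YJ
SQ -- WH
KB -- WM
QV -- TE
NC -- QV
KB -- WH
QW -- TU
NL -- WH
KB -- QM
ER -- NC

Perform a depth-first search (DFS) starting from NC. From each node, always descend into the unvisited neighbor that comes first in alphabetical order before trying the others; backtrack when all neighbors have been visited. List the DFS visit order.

NC → BZ → QV → KB → ER → WH → NL → QW → QM → WM → TE → YJ → TU → SQ

Visit NC
NC → BZ
BZ → QV
QV → KB
KB → ER
ER → WH
WH → NL
NL → QW
QW → QM
QM → WM
WM → TE
TE → YJ
YJ → TU
WH → SQ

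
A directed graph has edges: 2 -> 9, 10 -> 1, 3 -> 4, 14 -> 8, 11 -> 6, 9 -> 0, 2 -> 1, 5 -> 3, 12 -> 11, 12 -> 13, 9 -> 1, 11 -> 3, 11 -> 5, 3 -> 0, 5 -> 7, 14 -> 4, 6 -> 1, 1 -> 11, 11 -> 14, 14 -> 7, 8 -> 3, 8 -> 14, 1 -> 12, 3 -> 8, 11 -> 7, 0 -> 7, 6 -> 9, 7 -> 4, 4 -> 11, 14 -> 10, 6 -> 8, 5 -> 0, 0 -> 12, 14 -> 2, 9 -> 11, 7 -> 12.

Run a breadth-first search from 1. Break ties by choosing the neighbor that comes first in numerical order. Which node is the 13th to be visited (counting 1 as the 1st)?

9

Visit 1; enqueue 11, 12 → queue [11, 12]
Visit 11; enqueue 3, 5, 6, 7, 14 → queue [12, 3, 5, 6, 7, 14]
Visit 12; enqueue 13 → queue [3, 5, 6, 7, 14, 13]
Visit 3; enqueue 0, 4, 8 → queue [5, 6, 7, 14, 13, 0, 4, 8]
Visit 5 → queue [6, 7, 14, 13, 0, 4, 8]
Visit 6; enqueue 9 → queue [7, 14, 13, 0, 4, 8, 9]
Visit 7 → queue [14, 13, 0, 4, 8, 9]
Visit 14; enqueue 2, 10 → queue [13, 0, 4, 8, 9, 2, 10]
Visit 13 → queue [0, 4, 8, 9, 2, 10]
Visit 0 → queue [4, 8, 9, 2, 10]
Visit 4 → queue [8, 9, 2, 10]
Visit 8 → queue [9, 2, 10]
Visit 9 → queue [2, 10]
Visit 2 → queue [10]
Visit 10 → queue []

Visit order: 1, 11, 12, 3, 5, 6, 7, 14, 13, 0, 4, 8, 9, 2, 10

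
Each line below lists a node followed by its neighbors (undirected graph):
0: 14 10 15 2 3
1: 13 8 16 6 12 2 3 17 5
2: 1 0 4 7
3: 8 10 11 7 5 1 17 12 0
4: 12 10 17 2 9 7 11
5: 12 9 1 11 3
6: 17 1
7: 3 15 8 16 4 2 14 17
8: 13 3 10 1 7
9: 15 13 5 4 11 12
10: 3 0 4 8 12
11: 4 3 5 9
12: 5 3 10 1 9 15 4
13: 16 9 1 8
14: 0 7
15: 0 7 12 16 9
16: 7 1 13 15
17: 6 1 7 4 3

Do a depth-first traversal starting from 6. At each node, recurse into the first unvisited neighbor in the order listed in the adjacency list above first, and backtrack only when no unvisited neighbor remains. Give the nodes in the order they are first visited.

6 17 1 13 16 7 3 8 10 0 14 15 12 5 9 4 2 11

Visit 6
6 → 17
17 → 1
1 → 13
13 → 16
16 → 7
7 → 3
3 → 8
8 → 10
10 → 0
0 → 14
0 → 15
15 → 12
12 → 5
5 → 9
9 → 4
4 → 2
4 → 11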